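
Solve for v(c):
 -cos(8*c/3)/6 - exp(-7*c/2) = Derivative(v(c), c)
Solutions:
 v(c) = C1 - sin(8*c/3)/16 + 2*exp(-7*c/2)/7


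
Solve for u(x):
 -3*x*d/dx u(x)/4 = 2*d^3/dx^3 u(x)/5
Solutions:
 u(x) = C1 + Integral(C2*airyai(-15^(1/3)*x/2) + C3*airybi(-15^(1/3)*x/2), x)


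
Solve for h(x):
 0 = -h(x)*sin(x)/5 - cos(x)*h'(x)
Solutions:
 h(x) = C1*cos(x)^(1/5)


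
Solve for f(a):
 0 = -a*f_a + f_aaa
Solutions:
 f(a) = C1 + Integral(C2*airyai(a) + C3*airybi(a), a)


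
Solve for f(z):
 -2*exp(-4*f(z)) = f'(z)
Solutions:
 f(z) = log(-I*(C1 - 8*z)^(1/4))
 f(z) = log(I*(C1 - 8*z)^(1/4))
 f(z) = log(-(C1 - 8*z)^(1/4))
 f(z) = log(C1 - 8*z)/4


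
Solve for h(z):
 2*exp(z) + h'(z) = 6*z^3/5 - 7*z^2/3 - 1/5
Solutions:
 h(z) = C1 + 3*z^4/10 - 7*z^3/9 - z/5 - 2*exp(z)


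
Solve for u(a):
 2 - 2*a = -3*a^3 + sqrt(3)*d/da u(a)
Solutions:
 u(a) = C1 + sqrt(3)*a^4/4 - sqrt(3)*a^2/3 + 2*sqrt(3)*a/3


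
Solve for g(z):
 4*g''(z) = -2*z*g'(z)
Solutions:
 g(z) = C1 + C2*erf(z/2)


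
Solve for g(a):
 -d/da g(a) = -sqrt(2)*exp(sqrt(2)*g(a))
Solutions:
 g(a) = sqrt(2)*(2*log(-1/(C1 + sqrt(2)*a)) - log(2))/4


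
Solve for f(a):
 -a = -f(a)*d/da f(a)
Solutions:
 f(a) = -sqrt(C1 + a^2)
 f(a) = sqrt(C1 + a^2)


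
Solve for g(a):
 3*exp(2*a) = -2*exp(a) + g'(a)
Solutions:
 g(a) = C1 + 3*exp(2*a)/2 + 2*exp(a)


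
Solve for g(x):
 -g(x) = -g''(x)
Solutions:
 g(x) = C1*exp(-x) + C2*exp(x)


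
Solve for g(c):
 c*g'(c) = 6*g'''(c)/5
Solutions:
 g(c) = C1 + Integral(C2*airyai(5^(1/3)*6^(2/3)*c/6) + C3*airybi(5^(1/3)*6^(2/3)*c/6), c)


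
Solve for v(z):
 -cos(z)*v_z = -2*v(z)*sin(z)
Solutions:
 v(z) = C1/cos(z)^2


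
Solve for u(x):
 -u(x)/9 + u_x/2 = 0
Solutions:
 u(x) = C1*exp(2*x/9)


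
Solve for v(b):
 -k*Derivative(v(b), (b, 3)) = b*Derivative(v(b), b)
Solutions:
 v(b) = C1 + Integral(C2*airyai(b*(-1/k)^(1/3)) + C3*airybi(b*(-1/k)^(1/3)), b)


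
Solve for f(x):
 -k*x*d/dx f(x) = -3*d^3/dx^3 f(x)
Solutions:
 f(x) = C1 + Integral(C2*airyai(3^(2/3)*k^(1/3)*x/3) + C3*airybi(3^(2/3)*k^(1/3)*x/3), x)


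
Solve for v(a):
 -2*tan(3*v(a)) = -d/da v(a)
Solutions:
 v(a) = -asin(C1*exp(6*a))/3 + pi/3
 v(a) = asin(C1*exp(6*a))/3


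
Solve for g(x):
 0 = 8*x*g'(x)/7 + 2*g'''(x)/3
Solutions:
 g(x) = C1 + Integral(C2*airyai(-12^(1/3)*7^(2/3)*x/7) + C3*airybi(-12^(1/3)*7^(2/3)*x/7), x)


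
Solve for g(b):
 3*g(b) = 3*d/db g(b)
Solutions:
 g(b) = C1*exp(b)


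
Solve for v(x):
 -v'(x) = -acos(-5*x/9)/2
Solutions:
 v(x) = C1 + x*acos(-5*x/9)/2 + sqrt(81 - 25*x^2)/10


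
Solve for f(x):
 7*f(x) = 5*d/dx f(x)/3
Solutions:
 f(x) = C1*exp(21*x/5)


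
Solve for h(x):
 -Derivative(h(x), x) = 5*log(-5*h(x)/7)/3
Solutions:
 3*Integral(1/(log(-_y) - log(7) + log(5)), (_y, h(x)))/5 = C1 - x


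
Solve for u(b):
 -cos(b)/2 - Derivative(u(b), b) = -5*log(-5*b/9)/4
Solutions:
 u(b) = C1 + 5*b*log(-b)/4 - 5*b*log(3)/2 - 5*b/4 + 5*b*log(5)/4 - sin(b)/2


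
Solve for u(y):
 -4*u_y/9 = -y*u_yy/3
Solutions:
 u(y) = C1 + C2*y^(7/3)


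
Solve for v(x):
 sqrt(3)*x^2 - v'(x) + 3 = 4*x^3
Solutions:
 v(x) = C1 - x^4 + sqrt(3)*x^3/3 + 3*x


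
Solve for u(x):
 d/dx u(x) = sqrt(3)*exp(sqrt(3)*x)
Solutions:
 u(x) = C1 + exp(sqrt(3)*x)


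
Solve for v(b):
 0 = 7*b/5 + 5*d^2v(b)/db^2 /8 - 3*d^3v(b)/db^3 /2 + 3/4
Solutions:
 v(b) = C1 + C2*b + C3*exp(5*b/12) - 28*b^3/75 - 411*b^2/125


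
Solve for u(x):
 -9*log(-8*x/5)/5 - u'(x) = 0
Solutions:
 u(x) = C1 - 9*x*log(-x)/5 + 9*x*(-3*log(2) + 1 + log(5))/5


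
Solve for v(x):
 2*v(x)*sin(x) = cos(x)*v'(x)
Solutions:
 v(x) = C1/cos(x)^2


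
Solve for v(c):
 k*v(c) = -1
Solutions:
 v(c) = -1/k


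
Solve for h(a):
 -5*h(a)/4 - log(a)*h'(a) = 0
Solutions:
 h(a) = C1*exp(-5*li(a)/4)


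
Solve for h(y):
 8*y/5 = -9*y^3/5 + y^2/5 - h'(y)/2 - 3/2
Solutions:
 h(y) = C1 - 9*y^4/10 + 2*y^3/15 - 8*y^2/5 - 3*y


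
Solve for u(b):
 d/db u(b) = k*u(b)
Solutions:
 u(b) = C1*exp(b*k)


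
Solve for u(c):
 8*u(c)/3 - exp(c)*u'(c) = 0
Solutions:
 u(c) = C1*exp(-8*exp(-c)/3)


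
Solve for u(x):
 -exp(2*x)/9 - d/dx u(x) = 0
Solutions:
 u(x) = C1 - exp(2*x)/18


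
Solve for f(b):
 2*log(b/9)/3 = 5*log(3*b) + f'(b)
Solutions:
 f(b) = C1 - 13*b*log(b)/3 - 19*b*log(3)/3 + 13*b/3


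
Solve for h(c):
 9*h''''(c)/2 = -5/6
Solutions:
 h(c) = C1 + C2*c + C3*c^2 + C4*c^3 - 5*c^4/648


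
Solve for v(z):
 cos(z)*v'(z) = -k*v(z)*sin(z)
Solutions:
 v(z) = C1*exp(k*log(cos(z)))


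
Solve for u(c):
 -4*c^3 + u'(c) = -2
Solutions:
 u(c) = C1 + c^4 - 2*c


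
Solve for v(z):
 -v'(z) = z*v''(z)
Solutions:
 v(z) = C1 + C2*log(z)


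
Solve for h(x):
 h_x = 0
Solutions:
 h(x) = C1


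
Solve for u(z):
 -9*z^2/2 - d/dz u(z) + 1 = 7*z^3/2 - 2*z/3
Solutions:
 u(z) = C1 - 7*z^4/8 - 3*z^3/2 + z^2/3 + z


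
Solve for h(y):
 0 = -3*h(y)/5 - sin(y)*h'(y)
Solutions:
 h(y) = C1*(cos(y) + 1)^(3/10)/(cos(y) - 1)^(3/10)


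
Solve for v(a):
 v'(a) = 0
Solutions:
 v(a) = C1


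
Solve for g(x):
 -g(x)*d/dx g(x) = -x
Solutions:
 g(x) = -sqrt(C1 + x^2)
 g(x) = sqrt(C1 + x^2)


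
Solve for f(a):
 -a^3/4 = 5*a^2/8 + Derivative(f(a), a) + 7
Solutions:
 f(a) = C1 - a^4/16 - 5*a^3/24 - 7*a


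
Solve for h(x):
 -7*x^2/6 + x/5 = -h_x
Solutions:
 h(x) = C1 + 7*x^3/18 - x^2/10


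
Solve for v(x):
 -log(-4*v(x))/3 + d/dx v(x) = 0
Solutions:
 -3*Integral(1/(log(-_y) + 2*log(2)), (_y, v(x))) = C1 - x


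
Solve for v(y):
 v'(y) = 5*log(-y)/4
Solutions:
 v(y) = C1 + 5*y*log(-y)/4 - 5*y/4


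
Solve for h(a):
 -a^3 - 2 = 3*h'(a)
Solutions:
 h(a) = C1 - a^4/12 - 2*a/3


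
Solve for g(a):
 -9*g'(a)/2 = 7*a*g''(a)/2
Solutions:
 g(a) = C1 + C2/a^(2/7)


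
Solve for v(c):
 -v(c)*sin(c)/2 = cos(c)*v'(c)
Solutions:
 v(c) = C1*sqrt(cos(c))


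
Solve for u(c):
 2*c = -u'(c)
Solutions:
 u(c) = C1 - c^2


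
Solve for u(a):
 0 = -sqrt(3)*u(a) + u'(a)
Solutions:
 u(a) = C1*exp(sqrt(3)*a)


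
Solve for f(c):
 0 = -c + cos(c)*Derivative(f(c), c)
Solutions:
 f(c) = C1 + Integral(c/cos(c), c)


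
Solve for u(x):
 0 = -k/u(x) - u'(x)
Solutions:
 u(x) = -sqrt(C1 - 2*k*x)
 u(x) = sqrt(C1 - 2*k*x)


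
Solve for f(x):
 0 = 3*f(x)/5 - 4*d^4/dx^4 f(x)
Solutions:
 f(x) = C1*exp(-sqrt(2)*3^(1/4)*5^(3/4)*x/10) + C2*exp(sqrt(2)*3^(1/4)*5^(3/4)*x/10) + C3*sin(sqrt(2)*3^(1/4)*5^(3/4)*x/10) + C4*cos(sqrt(2)*3^(1/4)*5^(3/4)*x/10)


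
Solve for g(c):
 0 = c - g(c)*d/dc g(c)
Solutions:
 g(c) = -sqrt(C1 + c^2)
 g(c) = sqrt(C1 + c^2)


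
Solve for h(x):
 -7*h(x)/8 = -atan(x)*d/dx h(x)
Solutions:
 h(x) = C1*exp(7*Integral(1/atan(x), x)/8)


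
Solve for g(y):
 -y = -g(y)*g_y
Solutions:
 g(y) = -sqrt(C1 + y^2)
 g(y) = sqrt(C1 + y^2)


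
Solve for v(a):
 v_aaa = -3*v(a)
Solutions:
 v(a) = C3*exp(-3^(1/3)*a) + (C1*sin(3^(5/6)*a/2) + C2*cos(3^(5/6)*a/2))*exp(3^(1/3)*a/2)


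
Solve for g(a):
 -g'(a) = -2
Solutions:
 g(a) = C1 + 2*a


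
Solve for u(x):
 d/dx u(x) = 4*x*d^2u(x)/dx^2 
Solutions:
 u(x) = C1 + C2*x^(5/4)


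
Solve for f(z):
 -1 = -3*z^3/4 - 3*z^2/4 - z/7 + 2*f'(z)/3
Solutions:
 f(z) = C1 + 9*z^4/32 + 3*z^3/8 + 3*z^2/28 - 3*z/2


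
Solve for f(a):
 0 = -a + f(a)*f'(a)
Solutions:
 f(a) = -sqrt(C1 + a^2)
 f(a) = sqrt(C1 + a^2)


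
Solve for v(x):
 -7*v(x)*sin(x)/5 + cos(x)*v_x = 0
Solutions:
 v(x) = C1/cos(x)^(7/5)


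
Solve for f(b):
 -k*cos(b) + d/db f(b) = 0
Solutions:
 f(b) = C1 + k*sin(b)


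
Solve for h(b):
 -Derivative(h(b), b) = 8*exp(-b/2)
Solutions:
 h(b) = C1 + 16*exp(-b/2)


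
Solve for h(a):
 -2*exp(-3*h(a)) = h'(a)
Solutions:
 h(a) = log(C1 - 6*a)/3
 h(a) = log((-3^(1/3) - 3^(5/6)*I)*(C1 - 2*a)^(1/3)/2)
 h(a) = log((-3^(1/3) + 3^(5/6)*I)*(C1 - 2*a)^(1/3)/2)


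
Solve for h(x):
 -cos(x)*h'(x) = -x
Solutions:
 h(x) = C1 + Integral(x/cos(x), x)


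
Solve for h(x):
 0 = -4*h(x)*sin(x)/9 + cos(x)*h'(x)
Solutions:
 h(x) = C1/cos(x)^(4/9)


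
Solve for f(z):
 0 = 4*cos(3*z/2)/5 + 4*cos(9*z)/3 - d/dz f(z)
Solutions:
 f(z) = C1 + 8*sin(3*z/2)/15 + 4*sin(9*z)/27


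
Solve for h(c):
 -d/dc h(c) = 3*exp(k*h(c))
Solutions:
 h(c) = Piecewise((log(1/(C1*k + 3*c*k))/k, Ne(k, 0)), (nan, True))
 h(c) = Piecewise((C1 - 3*c, Eq(k, 0)), (nan, True))


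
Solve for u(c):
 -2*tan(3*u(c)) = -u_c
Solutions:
 u(c) = -asin(C1*exp(6*c))/3 + pi/3
 u(c) = asin(C1*exp(6*c))/3


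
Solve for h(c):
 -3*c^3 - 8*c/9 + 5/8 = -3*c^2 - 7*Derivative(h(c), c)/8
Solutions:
 h(c) = C1 + 6*c^4/7 - 8*c^3/7 + 32*c^2/63 - 5*c/7


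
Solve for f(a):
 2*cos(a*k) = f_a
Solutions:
 f(a) = C1 + 2*sin(a*k)/k


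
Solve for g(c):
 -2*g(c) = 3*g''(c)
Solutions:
 g(c) = C1*sin(sqrt(6)*c/3) + C2*cos(sqrt(6)*c/3)


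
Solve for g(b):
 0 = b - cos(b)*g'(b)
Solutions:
 g(b) = C1 + Integral(b/cos(b), b)


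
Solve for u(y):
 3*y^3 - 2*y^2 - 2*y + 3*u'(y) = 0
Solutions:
 u(y) = C1 - y^4/4 + 2*y^3/9 + y^2/3


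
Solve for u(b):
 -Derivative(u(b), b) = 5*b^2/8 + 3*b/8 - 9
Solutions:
 u(b) = C1 - 5*b^3/24 - 3*b^2/16 + 9*b


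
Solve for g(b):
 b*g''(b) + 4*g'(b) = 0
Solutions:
 g(b) = C1 + C2/b^3


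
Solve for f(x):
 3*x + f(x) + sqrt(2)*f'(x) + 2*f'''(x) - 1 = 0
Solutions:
 f(x) = C1*exp(x*(-2*2^(1/6)*3^(2/3)/(9 + 2*sqrt(3)*sqrt(sqrt(2) + 27/4))^(1/3) + 6^(1/3)*(9 + 2*sqrt(3)*sqrt(sqrt(2) + 27/4))^(1/3))/12)*sin(sqrt(3)*x*(6*2^(1/6)/(27 + 2*sqrt(27*sqrt(2) + 729/4))^(1/3) + 2^(1/3)*(27 + 2*sqrt(27*sqrt(2) + 729/4))^(1/3))/12) + C2*exp(x*(-2*2^(1/6)*3^(2/3)/(9 + 2*sqrt(3)*sqrt(sqrt(2) + 27/4))^(1/3) + 6^(1/3)*(9 + 2*sqrt(3)*sqrt(sqrt(2) + 27/4))^(1/3))/12)*cos(sqrt(3)*x*(6*2^(1/6)/(27 + 2*sqrt(27*sqrt(2) + 729/4))^(1/3) + 2^(1/3)*(27 + 2*sqrt(27*sqrt(2) + 729/4))^(1/3))/12) + C3*exp(-x*(-2*2^(1/6)*3^(2/3)/(9 + 2*sqrt(3)*sqrt(sqrt(2) + 27/4))^(1/3) + 6^(1/3)*(9 + 2*sqrt(3)*sqrt(sqrt(2) + 27/4))^(1/3))/6) - 3*x + 1 + 3*sqrt(2)


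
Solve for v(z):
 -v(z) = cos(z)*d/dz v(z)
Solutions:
 v(z) = C1*sqrt(sin(z) - 1)/sqrt(sin(z) + 1)


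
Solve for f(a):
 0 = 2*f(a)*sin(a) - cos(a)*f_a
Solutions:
 f(a) = C1/cos(a)^2


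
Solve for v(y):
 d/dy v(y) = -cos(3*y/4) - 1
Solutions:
 v(y) = C1 - y - 4*sin(3*y/4)/3


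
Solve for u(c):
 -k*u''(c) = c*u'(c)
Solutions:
 u(c) = C1 + C2*sqrt(k)*erf(sqrt(2)*c*sqrt(1/k)/2)


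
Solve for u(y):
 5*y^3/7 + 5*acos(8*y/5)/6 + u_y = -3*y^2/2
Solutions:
 u(y) = C1 - 5*y^4/28 - y^3/2 - 5*y*acos(8*y/5)/6 + 5*sqrt(25 - 64*y^2)/48


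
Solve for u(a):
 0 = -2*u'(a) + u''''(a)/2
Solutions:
 u(a) = C1 + C4*exp(2^(2/3)*a) + (C2*sin(2^(2/3)*sqrt(3)*a/2) + C3*cos(2^(2/3)*sqrt(3)*a/2))*exp(-2^(2/3)*a/2)


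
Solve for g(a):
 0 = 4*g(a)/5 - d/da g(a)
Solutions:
 g(a) = C1*exp(4*a/5)


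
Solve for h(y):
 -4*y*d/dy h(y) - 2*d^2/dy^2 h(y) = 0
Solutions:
 h(y) = C1 + C2*erf(y)


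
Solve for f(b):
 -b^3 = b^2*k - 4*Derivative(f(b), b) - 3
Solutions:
 f(b) = C1 + b^4/16 + b^3*k/12 - 3*b/4


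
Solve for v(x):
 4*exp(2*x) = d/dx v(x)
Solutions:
 v(x) = C1 + 2*exp(2*x)


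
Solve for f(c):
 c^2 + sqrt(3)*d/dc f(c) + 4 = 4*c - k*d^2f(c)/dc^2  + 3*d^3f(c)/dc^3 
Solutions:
 f(c) = C1 + C2*exp(c*(k - sqrt(k^2 + 12*sqrt(3)))/6) + C3*exp(c*(k + sqrt(k^2 + 12*sqrt(3)))/6) - sqrt(3)*c^3/9 + c^2*k/3 + 2*sqrt(3)*c^2/3 - 2*sqrt(3)*c*k^2/9 - 4*c*k/3 - 4*sqrt(3)*c/3 - 2*c


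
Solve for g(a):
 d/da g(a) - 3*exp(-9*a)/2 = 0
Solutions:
 g(a) = C1 - exp(-9*a)/6


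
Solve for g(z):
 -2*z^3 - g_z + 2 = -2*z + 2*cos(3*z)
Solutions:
 g(z) = C1 - z^4/2 + z^2 + 2*z - 2*sin(3*z)/3


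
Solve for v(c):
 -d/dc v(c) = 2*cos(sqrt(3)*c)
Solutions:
 v(c) = C1 - 2*sqrt(3)*sin(sqrt(3)*c)/3


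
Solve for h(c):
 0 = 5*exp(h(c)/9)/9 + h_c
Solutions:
 h(c) = 9*log(1/(C1 + 5*c)) + 36*log(3)


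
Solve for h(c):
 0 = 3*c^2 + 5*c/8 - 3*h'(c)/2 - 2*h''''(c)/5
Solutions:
 h(c) = C1 + C4*exp(-30^(1/3)*c/2) + 2*c^3/3 + 5*c^2/24 + (C2*sin(10^(1/3)*3^(5/6)*c/4) + C3*cos(10^(1/3)*3^(5/6)*c/4))*exp(30^(1/3)*c/4)


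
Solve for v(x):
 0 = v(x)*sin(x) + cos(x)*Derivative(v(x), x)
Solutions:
 v(x) = C1*cos(x)


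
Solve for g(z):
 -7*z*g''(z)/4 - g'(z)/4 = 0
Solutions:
 g(z) = C1 + C2*z^(6/7)


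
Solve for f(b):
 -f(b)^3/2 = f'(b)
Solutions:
 f(b) = -sqrt(-1/(C1 - b))
 f(b) = sqrt(-1/(C1 - b))


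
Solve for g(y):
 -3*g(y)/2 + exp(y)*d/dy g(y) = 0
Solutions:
 g(y) = C1*exp(-3*exp(-y)/2)


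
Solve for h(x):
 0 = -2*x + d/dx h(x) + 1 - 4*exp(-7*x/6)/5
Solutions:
 h(x) = C1 + x^2 - x - 24*exp(-7*x/6)/35


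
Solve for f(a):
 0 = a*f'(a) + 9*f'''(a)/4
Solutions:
 f(a) = C1 + Integral(C2*airyai(-2^(2/3)*3^(1/3)*a/3) + C3*airybi(-2^(2/3)*3^(1/3)*a/3), a)


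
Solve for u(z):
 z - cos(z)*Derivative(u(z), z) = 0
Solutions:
 u(z) = C1 + Integral(z/cos(z), z)


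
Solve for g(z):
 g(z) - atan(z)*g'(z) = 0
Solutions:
 g(z) = C1*exp(Integral(1/atan(z), z))


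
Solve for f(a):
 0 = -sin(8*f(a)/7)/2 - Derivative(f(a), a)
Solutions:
 a/2 + 7*log(cos(8*f(a)/7) - 1)/16 - 7*log(cos(8*f(a)/7) + 1)/16 = C1


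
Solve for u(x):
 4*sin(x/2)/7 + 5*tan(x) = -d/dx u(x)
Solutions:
 u(x) = C1 + 5*log(cos(x)) + 8*cos(x/2)/7


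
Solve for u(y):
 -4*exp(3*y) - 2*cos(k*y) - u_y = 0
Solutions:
 u(y) = C1 - 4*exp(3*y)/3 - 2*sin(k*y)/k


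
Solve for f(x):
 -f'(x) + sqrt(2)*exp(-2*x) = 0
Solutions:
 f(x) = C1 - sqrt(2)*exp(-2*x)/2


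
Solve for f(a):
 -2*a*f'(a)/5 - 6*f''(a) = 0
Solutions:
 f(a) = C1 + C2*erf(sqrt(30)*a/30)


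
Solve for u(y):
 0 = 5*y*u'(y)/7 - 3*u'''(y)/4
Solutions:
 u(y) = C1 + Integral(C2*airyai(20^(1/3)*21^(2/3)*y/21) + C3*airybi(20^(1/3)*21^(2/3)*y/21), y)


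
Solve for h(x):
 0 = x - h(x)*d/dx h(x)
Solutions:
 h(x) = -sqrt(C1 + x^2)
 h(x) = sqrt(C1 + x^2)


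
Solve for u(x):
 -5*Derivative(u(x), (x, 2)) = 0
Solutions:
 u(x) = C1 + C2*x


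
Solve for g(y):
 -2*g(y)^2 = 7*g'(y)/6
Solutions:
 g(y) = 7/(C1 + 12*y)


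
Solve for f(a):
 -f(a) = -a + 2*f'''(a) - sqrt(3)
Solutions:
 f(a) = C3*exp(-2^(2/3)*a/2) + a + (C1*sin(2^(2/3)*sqrt(3)*a/4) + C2*cos(2^(2/3)*sqrt(3)*a/4))*exp(2^(2/3)*a/4) + sqrt(3)


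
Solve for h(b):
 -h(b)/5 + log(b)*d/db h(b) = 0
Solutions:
 h(b) = C1*exp(li(b)/5)


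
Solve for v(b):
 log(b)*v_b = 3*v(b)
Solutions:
 v(b) = C1*exp(3*li(b))


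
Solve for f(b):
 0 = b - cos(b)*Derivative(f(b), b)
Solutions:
 f(b) = C1 + Integral(b/cos(b), b)


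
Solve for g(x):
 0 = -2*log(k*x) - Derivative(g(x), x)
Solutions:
 g(x) = C1 - 2*x*log(k*x) + 2*x


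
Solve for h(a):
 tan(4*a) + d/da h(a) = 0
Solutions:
 h(a) = C1 + log(cos(4*a))/4


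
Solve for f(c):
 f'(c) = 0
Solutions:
 f(c) = C1


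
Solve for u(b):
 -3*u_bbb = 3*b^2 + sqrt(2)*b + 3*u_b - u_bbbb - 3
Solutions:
 u(b) = C1 + C2*exp(b*(-2^(2/3)*(sqrt(21) + 5)^(1/3)/4 - 2^(1/3)/(2*(sqrt(21) + 5)^(1/3)) + 1))*sin(2^(1/3)*sqrt(3)*b*(-2^(1/3)*(sqrt(21) + 5)^(1/3) + 2/(sqrt(21) + 5)^(1/3))/4) + C3*exp(b*(-2^(2/3)*(sqrt(21) + 5)^(1/3)/4 - 2^(1/3)/(2*(sqrt(21) + 5)^(1/3)) + 1))*cos(2^(1/3)*sqrt(3)*b*(-2^(1/3)*(sqrt(21) + 5)^(1/3) + 2/(sqrt(21) + 5)^(1/3))/4) + C4*exp(b*(2^(1/3)/(sqrt(21) + 5)^(1/3) + 1 + 2^(2/3)*(sqrt(21) + 5)^(1/3)/2)) - b^3/3 - sqrt(2)*b^2/6 + 3*b


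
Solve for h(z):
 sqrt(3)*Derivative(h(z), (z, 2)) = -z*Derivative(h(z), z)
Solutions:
 h(z) = C1 + C2*erf(sqrt(2)*3^(3/4)*z/6)


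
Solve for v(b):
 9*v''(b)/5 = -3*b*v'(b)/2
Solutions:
 v(b) = C1 + C2*erf(sqrt(15)*b/6)


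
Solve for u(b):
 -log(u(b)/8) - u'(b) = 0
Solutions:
 -Integral(1/(-log(_y) + 3*log(2)), (_y, u(b))) = C1 - b


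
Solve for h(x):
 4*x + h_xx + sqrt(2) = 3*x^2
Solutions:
 h(x) = C1 + C2*x + x^4/4 - 2*x^3/3 - sqrt(2)*x^2/2


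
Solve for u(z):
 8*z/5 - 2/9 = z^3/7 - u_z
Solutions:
 u(z) = C1 + z^4/28 - 4*z^2/5 + 2*z/9


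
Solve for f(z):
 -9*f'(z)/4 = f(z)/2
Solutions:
 f(z) = C1*exp(-2*z/9)


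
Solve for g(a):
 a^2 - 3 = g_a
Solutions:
 g(a) = C1 + a^3/3 - 3*a


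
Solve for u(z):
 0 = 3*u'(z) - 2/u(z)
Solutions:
 u(z) = -sqrt(C1 + 12*z)/3
 u(z) = sqrt(C1 + 12*z)/3


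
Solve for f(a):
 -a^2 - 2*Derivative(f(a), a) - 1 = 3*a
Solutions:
 f(a) = C1 - a^3/6 - 3*a^2/4 - a/2


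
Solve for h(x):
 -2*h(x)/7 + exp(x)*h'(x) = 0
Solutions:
 h(x) = C1*exp(-2*exp(-x)/7)


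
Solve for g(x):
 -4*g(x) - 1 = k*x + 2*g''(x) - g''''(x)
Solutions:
 g(x) = C1*exp(-x*sqrt(1 + sqrt(5))) + C2*exp(x*sqrt(1 + sqrt(5))) + C3*sin(x*sqrt(-1 + sqrt(5))) + C4*cos(x*sqrt(-1 + sqrt(5))) - k*x/4 - 1/4


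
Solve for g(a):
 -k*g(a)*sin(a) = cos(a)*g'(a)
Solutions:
 g(a) = C1*exp(k*log(cos(a)))


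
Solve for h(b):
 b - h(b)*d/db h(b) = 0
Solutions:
 h(b) = -sqrt(C1 + b^2)
 h(b) = sqrt(C1 + b^2)


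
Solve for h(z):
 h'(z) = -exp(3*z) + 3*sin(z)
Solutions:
 h(z) = C1 - exp(3*z)/3 - 3*cos(z)


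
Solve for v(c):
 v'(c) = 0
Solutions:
 v(c) = C1


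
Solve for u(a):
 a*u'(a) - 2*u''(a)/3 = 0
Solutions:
 u(a) = C1 + C2*erfi(sqrt(3)*a/2)


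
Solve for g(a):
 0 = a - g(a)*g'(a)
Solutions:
 g(a) = -sqrt(C1 + a^2)
 g(a) = sqrt(C1 + a^2)


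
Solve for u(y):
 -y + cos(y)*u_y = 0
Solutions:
 u(y) = C1 + Integral(y/cos(y), y)


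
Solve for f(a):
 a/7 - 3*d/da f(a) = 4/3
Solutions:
 f(a) = C1 + a^2/42 - 4*a/9


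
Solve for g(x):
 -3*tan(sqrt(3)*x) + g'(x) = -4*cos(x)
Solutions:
 g(x) = C1 - sqrt(3)*log(cos(sqrt(3)*x)) - 4*sin(x)


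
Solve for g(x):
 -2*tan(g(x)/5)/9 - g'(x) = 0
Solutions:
 g(x) = -5*asin(C1*exp(-2*x/45)) + 5*pi
 g(x) = 5*asin(C1*exp(-2*x/45))


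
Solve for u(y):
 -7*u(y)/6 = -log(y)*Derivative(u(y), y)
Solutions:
 u(y) = C1*exp(7*li(y)/6)


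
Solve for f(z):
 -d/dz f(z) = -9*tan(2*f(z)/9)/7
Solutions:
 f(z) = -9*asin(C1*exp(2*z/7))/2 + 9*pi/2
 f(z) = 9*asin(C1*exp(2*z/7))/2


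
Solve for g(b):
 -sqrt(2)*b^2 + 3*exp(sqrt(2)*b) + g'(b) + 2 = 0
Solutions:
 g(b) = C1 + sqrt(2)*b^3/3 - 2*b - 3*sqrt(2)*exp(sqrt(2)*b)/2


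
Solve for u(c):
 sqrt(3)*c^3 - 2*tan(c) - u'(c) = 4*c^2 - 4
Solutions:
 u(c) = C1 + sqrt(3)*c^4/4 - 4*c^3/3 + 4*c + 2*log(cos(c))


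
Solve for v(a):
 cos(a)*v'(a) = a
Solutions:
 v(a) = C1 + Integral(a/cos(a), a)


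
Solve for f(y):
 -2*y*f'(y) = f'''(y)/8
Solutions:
 f(y) = C1 + Integral(C2*airyai(-2*2^(1/3)*y) + C3*airybi(-2*2^(1/3)*y), y)


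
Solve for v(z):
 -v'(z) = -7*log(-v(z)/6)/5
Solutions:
 -5*Integral(1/(log(-_y) - log(6)), (_y, v(z)))/7 = C1 - z


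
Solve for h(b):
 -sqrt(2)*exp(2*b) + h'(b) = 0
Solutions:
 h(b) = C1 + sqrt(2)*exp(2*b)/2


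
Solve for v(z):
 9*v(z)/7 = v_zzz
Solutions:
 v(z) = C3*exp(21^(2/3)*z/7) + (C1*sin(3*3^(1/6)*7^(2/3)*z/14) + C2*cos(3*3^(1/6)*7^(2/3)*z/14))*exp(-21^(2/3)*z/14)


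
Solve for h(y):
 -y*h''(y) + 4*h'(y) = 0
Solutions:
 h(y) = C1 + C2*y^5


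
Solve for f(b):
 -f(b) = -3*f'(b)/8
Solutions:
 f(b) = C1*exp(8*b/3)


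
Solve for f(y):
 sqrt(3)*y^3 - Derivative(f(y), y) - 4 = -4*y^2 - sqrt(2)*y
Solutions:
 f(y) = C1 + sqrt(3)*y^4/4 + 4*y^3/3 + sqrt(2)*y^2/2 - 4*y


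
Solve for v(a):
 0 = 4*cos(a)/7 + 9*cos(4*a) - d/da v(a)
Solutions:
 v(a) = C1 + 4*sin(a)/7 + 9*sin(4*a)/4


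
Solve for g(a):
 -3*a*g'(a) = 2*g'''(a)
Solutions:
 g(a) = C1 + Integral(C2*airyai(-2^(2/3)*3^(1/3)*a/2) + C3*airybi(-2^(2/3)*3^(1/3)*a/2), a)


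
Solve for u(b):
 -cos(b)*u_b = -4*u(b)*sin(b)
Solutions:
 u(b) = C1/cos(b)^4


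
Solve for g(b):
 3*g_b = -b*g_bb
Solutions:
 g(b) = C1 + C2/b^2


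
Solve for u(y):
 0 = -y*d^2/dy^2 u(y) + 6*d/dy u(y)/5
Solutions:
 u(y) = C1 + C2*y^(11/5)


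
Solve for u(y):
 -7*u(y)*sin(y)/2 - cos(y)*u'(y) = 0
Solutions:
 u(y) = C1*cos(y)^(7/2)


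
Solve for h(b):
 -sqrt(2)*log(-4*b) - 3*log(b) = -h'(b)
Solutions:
 h(b) = C1 + b*(sqrt(2) + 3)*log(b) + b*(-3 - sqrt(2) + 2*sqrt(2)*log(2) + sqrt(2)*I*pi)


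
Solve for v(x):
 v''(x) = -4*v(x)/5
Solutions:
 v(x) = C1*sin(2*sqrt(5)*x/5) + C2*cos(2*sqrt(5)*x/5)


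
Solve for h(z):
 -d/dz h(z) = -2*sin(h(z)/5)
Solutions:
 -2*z + 5*log(cos(h(z)/5) - 1)/2 - 5*log(cos(h(z)/5) + 1)/2 = C1


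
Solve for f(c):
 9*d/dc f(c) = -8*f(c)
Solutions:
 f(c) = C1*exp(-8*c/9)


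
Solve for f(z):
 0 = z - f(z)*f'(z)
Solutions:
 f(z) = -sqrt(C1 + z^2)
 f(z) = sqrt(C1 + z^2)


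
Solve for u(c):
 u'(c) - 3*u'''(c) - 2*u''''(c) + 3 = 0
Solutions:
 u(c) = C1 + C4*exp(c/2) - 3*c + (C2 + C3*c)*exp(-c)


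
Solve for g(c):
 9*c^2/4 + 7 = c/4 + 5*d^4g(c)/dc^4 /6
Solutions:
 g(c) = C1 + C2*c + C3*c^2 + C4*c^3 + 3*c^6/400 - c^5/400 + 7*c^4/20


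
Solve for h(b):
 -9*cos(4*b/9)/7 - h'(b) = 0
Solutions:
 h(b) = C1 - 81*sin(4*b/9)/28


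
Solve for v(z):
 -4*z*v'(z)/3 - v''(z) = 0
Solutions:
 v(z) = C1 + C2*erf(sqrt(6)*z/3)


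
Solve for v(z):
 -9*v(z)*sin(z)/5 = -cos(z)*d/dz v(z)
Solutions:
 v(z) = C1/cos(z)^(9/5)


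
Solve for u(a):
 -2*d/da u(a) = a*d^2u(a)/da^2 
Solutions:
 u(a) = C1 + C2/a


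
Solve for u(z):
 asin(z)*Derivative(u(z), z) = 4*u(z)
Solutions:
 u(z) = C1*exp(4*Integral(1/asin(z), z))


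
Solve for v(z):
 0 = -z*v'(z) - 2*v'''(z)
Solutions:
 v(z) = C1 + Integral(C2*airyai(-2^(2/3)*z/2) + C3*airybi(-2^(2/3)*z/2), z)


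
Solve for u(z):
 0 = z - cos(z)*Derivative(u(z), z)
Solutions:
 u(z) = C1 + Integral(z/cos(z), z)


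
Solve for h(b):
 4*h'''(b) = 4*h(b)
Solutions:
 h(b) = C3*exp(b) + (C1*sin(sqrt(3)*b/2) + C2*cos(sqrt(3)*b/2))*exp(-b/2)


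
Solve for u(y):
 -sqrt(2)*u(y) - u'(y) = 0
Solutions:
 u(y) = C1*exp(-sqrt(2)*y)


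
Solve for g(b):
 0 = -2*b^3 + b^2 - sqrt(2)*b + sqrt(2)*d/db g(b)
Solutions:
 g(b) = C1 + sqrt(2)*b^4/4 - sqrt(2)*b^3/6 + b^2/2


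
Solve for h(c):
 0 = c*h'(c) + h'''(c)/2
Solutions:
 h(c) = C1 + Integral(C2*airyai(-2^(1/3)*c) + C3*airybi(-2^(1/3)*c), c)


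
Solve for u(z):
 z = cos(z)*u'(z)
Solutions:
 u(z) = C1 + Integral(z/cos(z), z)


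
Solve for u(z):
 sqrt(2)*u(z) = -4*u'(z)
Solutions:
 u(z) = C1*exp(-sqrt(2)*z/4)


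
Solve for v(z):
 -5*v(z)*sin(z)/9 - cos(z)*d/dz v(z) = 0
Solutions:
 v(z) = C1*cos(z)^(5/9)


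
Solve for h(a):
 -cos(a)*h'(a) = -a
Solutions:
 h(a) = C1 + Integral(a/cos(a), a)


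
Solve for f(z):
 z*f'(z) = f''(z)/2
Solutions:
 f(z) = C1 + C2*erfi(z)


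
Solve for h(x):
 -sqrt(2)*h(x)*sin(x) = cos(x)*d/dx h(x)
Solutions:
 h(x) = C1*cos(x)^(sqrt(2))


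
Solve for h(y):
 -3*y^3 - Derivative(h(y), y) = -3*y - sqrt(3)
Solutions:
 h(y) = C1 - 3*y^4/4 + 3*y^2/2 + sqrt(3)*y


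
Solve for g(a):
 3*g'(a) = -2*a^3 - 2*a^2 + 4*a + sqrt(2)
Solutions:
 g(a) = C1 - a^4/6 - 2*a^3/9 + 2*a^2/3 + sqrt(2)*a/3


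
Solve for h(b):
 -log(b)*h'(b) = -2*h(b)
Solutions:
 h(b) = C1*exp(2*li(b))


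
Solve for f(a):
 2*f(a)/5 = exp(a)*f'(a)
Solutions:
 f(a) = C1*exp(-2*exp(-a)/5)


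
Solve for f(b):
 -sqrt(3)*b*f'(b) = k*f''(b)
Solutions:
 f(b) = C1 + C2*sqrt(k)*erf(sqrt(2)*3^(1/4)*b*sqrt(1/k)/2)


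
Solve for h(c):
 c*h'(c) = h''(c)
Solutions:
 h(c) = C1 + C2*erfi(sqrt(2)*c/2)


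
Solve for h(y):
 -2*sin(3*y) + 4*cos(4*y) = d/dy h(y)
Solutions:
 h(y) = C1 + sin(4*y) + 2*cos(3*y)/3


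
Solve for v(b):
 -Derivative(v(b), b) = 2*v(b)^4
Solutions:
 v(b) = (-3^(2/3) - 3*3^(1/6)*I)*(1/(C1 + 2*b))^(1/3)/6
 v(b) = (-3^(2/3) + 3*3^(1/6)*I)*(1/(C1 + 2*b))^(1/3)/6
 v(b) = (1/(C1 + 6*b))^(1/3)


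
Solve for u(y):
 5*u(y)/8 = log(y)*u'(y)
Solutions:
 u(y) = C1*exp(5*li(y)/8)


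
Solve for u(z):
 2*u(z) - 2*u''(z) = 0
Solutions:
 u(z) = C1*exp(-z) + C2*exp(z)


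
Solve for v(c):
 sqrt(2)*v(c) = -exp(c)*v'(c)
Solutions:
 v(c) = C1*exp(sqrt(2)*exp(-c))


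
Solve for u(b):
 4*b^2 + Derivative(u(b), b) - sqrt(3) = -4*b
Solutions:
 u(b) = C1 - 4*b^3/3 - 2*b^2 + sqrt(3)*b


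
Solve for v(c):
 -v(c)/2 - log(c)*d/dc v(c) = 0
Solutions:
 v(c) = C1*exp(-li(c)/2)


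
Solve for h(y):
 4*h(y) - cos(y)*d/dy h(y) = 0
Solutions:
 h(y) = C1*(sin(y)^2 + 2*sin(y) + 1)/(sin(y)^2 - 2*sin(y) + 1)


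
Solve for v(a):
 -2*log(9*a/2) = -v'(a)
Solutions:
 v(a) = C1 + 2*a*log(a) - 2*a + a*log(81/4)


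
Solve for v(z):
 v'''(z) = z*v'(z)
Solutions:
 v(z) = C1 + Integral(C2*airyai(z) + C3*airybi(z), z)


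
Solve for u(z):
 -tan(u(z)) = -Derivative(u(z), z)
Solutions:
 u(z) = pi - asin(C1*exp(z))
 u(z) = asin(C1*exp(z))


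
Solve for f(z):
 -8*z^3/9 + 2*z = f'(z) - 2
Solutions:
 f(z) = C1 - 2*z^4/9 + z^2 + 2*z


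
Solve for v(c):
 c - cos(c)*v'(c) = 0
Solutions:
 v(c) = C1 + Integral(c/cos(c), c)


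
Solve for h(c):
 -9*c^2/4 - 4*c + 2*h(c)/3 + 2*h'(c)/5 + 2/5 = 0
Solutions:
 h(c) = C1*exp(-5*c/3) + 27*c^2/8 + 39*c/20 - 177/100


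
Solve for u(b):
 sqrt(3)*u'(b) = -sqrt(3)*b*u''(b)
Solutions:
 u(b) = C1 + C2*log(b)


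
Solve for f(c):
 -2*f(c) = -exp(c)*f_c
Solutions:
 f(c) = C1*exp(-2*exp(-c))


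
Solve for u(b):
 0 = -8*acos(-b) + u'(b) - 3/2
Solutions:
 u(b) = C1 + 8*b*acos(-b) + 3*b/2 + 8*sqrt(1 - b^2)


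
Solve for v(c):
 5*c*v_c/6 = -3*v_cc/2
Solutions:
 v(c) = C1 + C2*erf(sqrt(10)*c/6)


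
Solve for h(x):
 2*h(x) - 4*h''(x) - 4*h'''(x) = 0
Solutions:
 h(x) = C1*exp(-x*(2*2^(2/3)/(3*sqrt(57) + 23)^(1/3) + 4 + 2^(1/3)*(3*sqrt(57) + 23)^(1/3))/12)*sin(2^(1/3)*sqrt(3)*x*(-(3*sqrt(57) + 23)^(1/3) + 2*2^(1/3)/(3*sqrt(57) + 23)^(1/3))/12) + C2*exp(-x*(2*2^(2/3)/(3*sqrt(57) + 23)^(1/3) + 4 + 2^(1/3)*(3*sqrt(57) + 23)^(1/3))/12)*cos(2^(1/3)*sqrt(3)*x*(-(3*sqrt(57) + 23)^(1/3) + 2*2^(1/3)/(3*sqrt(57) + 23)^(1/3))/12) + C3*exp(x*(-2 + 2*2^(2/3)/(3*sqrt(57) + 23)^(1/3) + 2^(1/3)*(3*sqrt(57) + 23)^(1/3))/6)


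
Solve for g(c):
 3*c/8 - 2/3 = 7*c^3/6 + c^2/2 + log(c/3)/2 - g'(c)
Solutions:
 g(c) = C1 + 7*c^4/24 + c^3/6 - 3*c^2/16 + c*log(c)/2 - c*log(3)/2 + c/6


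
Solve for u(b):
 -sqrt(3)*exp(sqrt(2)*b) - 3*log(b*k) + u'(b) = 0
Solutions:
 u(b) = C1 + 3*b*log(b*k) - 3*b + sqrt(6)*exp(sqrt(2)*b)/2


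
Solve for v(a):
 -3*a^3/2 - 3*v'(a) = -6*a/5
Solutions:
 v(a) = C1 - a^4/8 + a^2/5


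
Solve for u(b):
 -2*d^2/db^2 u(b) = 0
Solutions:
 u(b) = C1 + C2*b


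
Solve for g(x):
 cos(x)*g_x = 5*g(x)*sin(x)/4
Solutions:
 g(x) = C1/cos(x)^(5/4)


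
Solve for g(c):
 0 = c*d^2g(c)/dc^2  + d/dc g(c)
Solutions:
 g(c) = C1 + C2*log(c)


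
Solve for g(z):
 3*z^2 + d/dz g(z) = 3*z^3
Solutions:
 g(z) = C1 + 3*z^4/4 - z^3


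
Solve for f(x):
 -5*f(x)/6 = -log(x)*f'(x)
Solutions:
 f(x) = C1*exp(5*li(x)/6)


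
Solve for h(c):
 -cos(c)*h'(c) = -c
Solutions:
 h(c) = C1 + Integral(c/cos(c), c)


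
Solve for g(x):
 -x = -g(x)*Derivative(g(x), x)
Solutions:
 g(x) = -sqrt(C1 + x^2)
 g(x) = sqrt(C1 + x^2)


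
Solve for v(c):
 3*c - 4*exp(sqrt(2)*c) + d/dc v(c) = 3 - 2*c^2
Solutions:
 v(c) = C1 - 2*c^3/3 - 3*c^2/2 + 3*c + 2*sqrt(2)*exp(sqrt(2)*c)


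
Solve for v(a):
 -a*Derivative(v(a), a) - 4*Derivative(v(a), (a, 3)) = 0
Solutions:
 v(a) = C1 + Integral(C2*airyai(-2^(1/3)*a/2) + C3*airybi(-2^(1/3)*a/2), a)


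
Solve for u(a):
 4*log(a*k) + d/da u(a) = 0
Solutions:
 u(a) = C1 - 4*a*log(a*k) + 4*a


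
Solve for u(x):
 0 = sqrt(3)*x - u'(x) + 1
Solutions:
 u(x) = C1 + sqrt(3)*x^2/2 + x


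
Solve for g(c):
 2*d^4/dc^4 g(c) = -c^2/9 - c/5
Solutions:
 g(c) = C1 + C2*c + C3*c^2 + C4*c^3 - c^6/6480 - c^5/1200


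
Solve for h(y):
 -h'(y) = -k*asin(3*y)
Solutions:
 h(y) = C1 + k*(y*asin(3*y) + sqrt(1 - 9*y^2)/3)


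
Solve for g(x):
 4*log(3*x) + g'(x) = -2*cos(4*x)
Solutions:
 g(x) = C1 - 4*x*log(x) - 4*x*log(3) + 4*x - sin(4*x)/2


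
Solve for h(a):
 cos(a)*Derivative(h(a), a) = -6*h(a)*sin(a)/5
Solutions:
 h(a) = C1*cos(a)^(6/5)


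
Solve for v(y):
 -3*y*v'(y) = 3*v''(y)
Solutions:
 v(y) = C1 + C2*erf(sqrt(2)*y/2)


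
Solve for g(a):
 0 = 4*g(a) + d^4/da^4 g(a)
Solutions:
 g(a) = (C1*sin(a) + C2*cos(a))*exp(-a) + (C3*sin(a) + C4*cos(a))*exp(a)


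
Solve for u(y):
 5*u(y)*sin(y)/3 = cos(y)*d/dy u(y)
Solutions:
 u(y) = C1/cos(y)^(5/3)


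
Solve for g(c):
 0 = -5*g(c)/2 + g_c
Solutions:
 g(c) = C1*exp(5*c/2)


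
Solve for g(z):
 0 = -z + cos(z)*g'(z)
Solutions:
 g(z) = C1 + Integral(z/cos(z), z)


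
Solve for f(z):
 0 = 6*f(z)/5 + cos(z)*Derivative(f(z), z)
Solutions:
 f(z) = C1*(sin(z) - 1)^(3/5)/(sin(z) + 1)^(3/5)


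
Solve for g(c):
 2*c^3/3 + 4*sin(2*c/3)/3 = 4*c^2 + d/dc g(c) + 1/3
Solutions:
 g(c) = C1 + c^4/6 - 4*c^3/3 - c/3 - 2*cos(2*c/3)


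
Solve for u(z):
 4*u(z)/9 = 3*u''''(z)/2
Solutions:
 u(z) = C1*exp(-2^(3/4)*3^(1/4)*z/3) + C2*exp(2^(3/4)*3^(1/4)*z/3) + C3*sin(2^(3/4)*3^(1/4)*z/3) + C4*cos(2^(3/4)*3^(1/4)*z/3)


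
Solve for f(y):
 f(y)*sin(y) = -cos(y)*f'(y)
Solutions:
 f(y) = C1*cos(y)


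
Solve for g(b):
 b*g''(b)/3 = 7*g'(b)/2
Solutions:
 g(b) = C1 + C2*b^(23/2)


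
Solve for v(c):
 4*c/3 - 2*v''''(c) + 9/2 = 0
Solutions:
 v(c) = C1 + C2*c + C3*c^2 + C4*c^3 + c^5/180 + 3*c^4/32


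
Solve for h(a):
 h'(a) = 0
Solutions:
 h(a) = C1


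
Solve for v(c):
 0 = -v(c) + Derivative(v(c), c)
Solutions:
 v(c) = C1*exp(c)


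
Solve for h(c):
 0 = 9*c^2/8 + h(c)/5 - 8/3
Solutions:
 h(c) = 40/3 - 45*c^2/8


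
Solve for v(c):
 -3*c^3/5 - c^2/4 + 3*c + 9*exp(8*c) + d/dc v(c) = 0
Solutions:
 v(c) = C1 + 3*c^4/20 + c^3/12 - 3*c^2/2 - 9*exp(8*c)/8


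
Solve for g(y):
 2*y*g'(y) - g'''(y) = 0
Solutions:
 g(y) = C1 + Integral(C2*airyai(2^(1/3)*y) + C3*airybi(2^(1/3)*y), y)


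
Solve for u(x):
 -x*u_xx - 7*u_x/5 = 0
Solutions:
 u(x) = C1 + C2/x^(2/5)


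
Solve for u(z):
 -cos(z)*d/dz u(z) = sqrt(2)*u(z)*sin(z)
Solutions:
 u(z) = C1*cos(z)^(sqrt(2))


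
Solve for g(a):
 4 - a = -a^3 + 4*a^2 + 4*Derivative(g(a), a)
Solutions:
 g(a) = C1 + a^4/16 - a^3/3 - a^2/8 + a


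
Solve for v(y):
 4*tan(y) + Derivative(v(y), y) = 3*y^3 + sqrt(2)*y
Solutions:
 v(y) = C1 + 3*y^4/4 + sqrt(2)*y^2/2 + 4*log(cos(y))


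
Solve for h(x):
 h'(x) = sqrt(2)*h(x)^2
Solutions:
 h(x) = -1/(C1 + sqrt(2)*x)


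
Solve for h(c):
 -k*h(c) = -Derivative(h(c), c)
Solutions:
 h(c) = C1*exp(c*k)


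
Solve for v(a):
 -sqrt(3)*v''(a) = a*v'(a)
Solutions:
 v(a) = C1 + C2*erf(sqrt(2)*3^(3/4)*a/6)


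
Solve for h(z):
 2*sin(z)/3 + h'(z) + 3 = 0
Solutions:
 h(z) = C1 - 3*z + 2*cos(z)/3


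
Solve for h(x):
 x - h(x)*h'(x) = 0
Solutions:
 h(x) = -sqrt(C1 + x^2)
 h(x) = sqrt(C1 + x^2)


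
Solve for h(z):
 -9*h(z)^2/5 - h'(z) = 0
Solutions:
 h(z) = 5/(C1 + 9*z)


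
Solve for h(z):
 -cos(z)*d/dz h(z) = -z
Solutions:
 h(z) = C1 + Integral(z/cos(z), z)


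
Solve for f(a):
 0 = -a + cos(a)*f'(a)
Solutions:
 f(a) = C1 + Integral(a/cos(a), a)


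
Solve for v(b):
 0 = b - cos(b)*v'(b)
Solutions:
 v(b) = C1 + Integral(b/cos(b), b)


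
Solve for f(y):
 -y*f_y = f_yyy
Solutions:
 f(y) = C1 + Integral(C2*airyai(-y) + C3*airybi(-y), y)


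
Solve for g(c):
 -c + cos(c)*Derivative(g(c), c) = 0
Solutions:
 g(c) = C1 + Integral(c/cos(c), c)


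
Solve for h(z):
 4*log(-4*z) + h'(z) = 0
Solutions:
 h(z) = C1 - 4*z*log(-z) + 4*z*(1 - 2*log(2))


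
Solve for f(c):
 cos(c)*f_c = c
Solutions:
 f(c) = C1 + Integral(c/cos(c), c)


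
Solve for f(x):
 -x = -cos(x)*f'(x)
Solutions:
 f(x) = C1 + Integral(x/cos(x), x)


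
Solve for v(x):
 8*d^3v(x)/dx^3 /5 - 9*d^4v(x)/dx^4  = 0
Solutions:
 v(x) = C1 + C2*x + C3*x^2 + C4*exp(8*x/45)


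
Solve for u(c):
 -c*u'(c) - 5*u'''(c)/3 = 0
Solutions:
 u(c) = C1 + Integral(C2*airyai(-3^(1/3)*5^(2/3)*c/5) + C3*airybi(-3^(1/3)*5^(2/3)*c/5), c)


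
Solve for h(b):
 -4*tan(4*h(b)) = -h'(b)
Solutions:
 h(b) = -asin(C1*exp(16*b))/4 + pi/4
 h(b) = asin(C1*exp(16*b))/4


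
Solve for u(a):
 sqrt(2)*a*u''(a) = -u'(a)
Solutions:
 u(a) = C1 + C2*a^(1 - sqrt(2)/2)


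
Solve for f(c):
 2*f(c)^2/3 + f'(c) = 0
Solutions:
 f(c) = 3/(C1 + 2*c)


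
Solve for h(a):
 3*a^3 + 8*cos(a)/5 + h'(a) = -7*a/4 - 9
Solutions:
 h(a) = C1 - 3*a^4/4 - 7*a^2/8 - 9*a - 8*sin(a)/5


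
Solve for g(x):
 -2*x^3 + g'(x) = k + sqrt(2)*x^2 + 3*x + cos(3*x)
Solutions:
 g(x) = C1 + k*x + x^4/2 + sqrt(2)*x^3/3 + 3*x^2/2 + sin(3*x)/3


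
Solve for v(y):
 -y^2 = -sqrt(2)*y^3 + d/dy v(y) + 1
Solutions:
 v(y) = C1 + sqrt(2)*y^4/4 - y^3/3 - y


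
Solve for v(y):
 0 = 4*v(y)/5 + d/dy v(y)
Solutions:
 v(y) = C1*exp(-4*y/5)


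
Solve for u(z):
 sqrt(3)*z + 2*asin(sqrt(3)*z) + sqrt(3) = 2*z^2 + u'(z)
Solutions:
 u(z) = C1 - 2*z^3/3 + sqrt(3)*z^2/2 + 2*z*asin(sqrt(3)*z) + sqrt(3)*z + 2*sqrt(3)*sqrt(1 - 3*z^2)/3


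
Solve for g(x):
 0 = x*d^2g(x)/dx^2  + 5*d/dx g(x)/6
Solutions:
 g(x) = C1 + C2*x^(1/6)


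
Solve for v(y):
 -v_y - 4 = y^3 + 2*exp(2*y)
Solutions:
 v(y) = C1 - y^4/4 - 4*y - exp(2*y)


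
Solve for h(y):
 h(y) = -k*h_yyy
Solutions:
 h(y) = C1*exp(y*(-1/k)^(1/3)) + C2*exp(y*(-1/k)^(1/3)*(-1 + sqrt(3)*I)/2) + C3*exp(-y*(-1/k)^(1/3)*(1 + sqrt(3)*I)/2)


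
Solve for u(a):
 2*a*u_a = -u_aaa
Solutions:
 u(a) = C1 + Integral(C2*airyai(-2^(1/3)*a) + C3*airybi(-2^(1/3)*a), a)


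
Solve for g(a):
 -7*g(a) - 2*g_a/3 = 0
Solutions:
 g(a) = C1*exp(-21*a/2)


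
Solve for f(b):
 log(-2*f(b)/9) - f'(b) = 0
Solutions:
 -Integral(1/(log(-_y) - 2*log(3) + log(2)), (_y, f(b))) = C1 - b


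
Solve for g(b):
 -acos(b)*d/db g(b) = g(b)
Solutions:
 g(b) = C1*exp(-Integral(1/acos(b), b))


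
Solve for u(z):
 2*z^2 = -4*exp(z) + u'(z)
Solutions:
 u(z) = C1 + 2*z^3/3 + 4*exp(z)


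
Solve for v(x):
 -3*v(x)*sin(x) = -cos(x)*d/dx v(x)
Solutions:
 v(x) = C1/cos(x)^3


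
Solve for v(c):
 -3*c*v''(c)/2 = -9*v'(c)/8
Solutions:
 v(c) = C1 + C2*c^(7/4)


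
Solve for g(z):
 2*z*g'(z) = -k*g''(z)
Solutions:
 g(z) = C1 + C2*sqrt(k)*erf(z*sqrt(1/k))


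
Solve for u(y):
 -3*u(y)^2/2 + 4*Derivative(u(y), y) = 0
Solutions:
 u(y) = -8/(C1 + 3*y)


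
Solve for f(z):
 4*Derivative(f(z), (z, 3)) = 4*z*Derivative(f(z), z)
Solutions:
 f(z) = C1 + Integral(C2*airyai(z) + C3*airybi(z), z)


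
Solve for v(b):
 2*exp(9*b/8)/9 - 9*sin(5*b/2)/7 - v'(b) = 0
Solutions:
 v(b) = C1 + 16*exp(9*b/8)/81 + 18*cos(5*b/2)/35


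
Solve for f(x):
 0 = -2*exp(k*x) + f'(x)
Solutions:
 f(x) = C1 + 2*exp(k*x)/k


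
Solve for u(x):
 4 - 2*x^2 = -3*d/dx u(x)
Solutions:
 u(x) = C1 + 2*x^3/9 - 4*x/3


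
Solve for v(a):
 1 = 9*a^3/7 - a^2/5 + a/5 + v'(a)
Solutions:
 v(a) = C1 - 9*a^4/28 + a^3/15 - a^2/10 + a


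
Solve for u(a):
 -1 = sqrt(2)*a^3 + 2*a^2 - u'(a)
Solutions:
 u(a) = C1 + sqrt(2)*a^4/4 + 2*a^3/3 + a


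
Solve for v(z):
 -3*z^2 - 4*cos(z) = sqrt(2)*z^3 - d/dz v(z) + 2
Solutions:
 v(z) = C1 + sqrt(2)*z^4/4 + z^3 + 2*z + 4*sin(z)


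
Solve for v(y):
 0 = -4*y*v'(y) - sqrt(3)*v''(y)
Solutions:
 v(y) = C1 + C2*erf(sqrt(2)*3^(3/4)*y/3)


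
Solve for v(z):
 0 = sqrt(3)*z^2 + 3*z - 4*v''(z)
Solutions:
 v(z) = C1 + C2*z + sqrt(3)*z^4/48 + z^3/8


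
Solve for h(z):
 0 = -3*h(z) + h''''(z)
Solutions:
 h(z) = C1*exp(-3^(1/4)*z) + C2*exp(3^(1/4)*z) + C3*sin(3^(1/4)*z) + C4*cos(3^(1/4)*z)


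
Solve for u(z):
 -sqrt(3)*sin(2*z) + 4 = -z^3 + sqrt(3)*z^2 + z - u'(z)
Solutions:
 u(z) = C1 - z^4/4 + sqrt(3)*z^3/3 + z^2/2 - 4*z - sqrt(3)*cos(2*z)/2


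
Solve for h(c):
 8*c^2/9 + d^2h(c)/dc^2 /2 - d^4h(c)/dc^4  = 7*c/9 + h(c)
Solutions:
 h(c) = 8*c^2/9 - 7*c/9 + (C1*sin(c*sin(atan(sqrt(15))/2)) + C2*cos(c*sin(atan(sqrt(15))/2)))*exp(-c*cos(atan(sqrt(15))/2)) + (C3*sin(c*sin(atan(sqrt(15))/2)) + C4*cos(c*sin(atan(sqrt(15))/2)))*exp(c*cos(atan(sqrt(15))/2)) + 8/9


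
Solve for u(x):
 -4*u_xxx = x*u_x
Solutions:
 u(x) = C1 + Integral(C2*airyai(-2^(1/3)*x/2) + C3*airybi(-2^(1/3)*x/2), x)


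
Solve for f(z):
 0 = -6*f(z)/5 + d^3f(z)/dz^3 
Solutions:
 f(z) = C3*exp(5^(2/3)*6^(1/3)*z/5) + (C1*sin(2^(1/3)*3^(5/6)*5^(2/3)*z/10) + C2*cos(2^(1/3)*3^(5/6)*5^(2/3)*z/10))*exp(-5^(2/3)*6^(1/3)*z/10)


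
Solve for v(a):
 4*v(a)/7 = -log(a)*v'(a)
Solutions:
 v(a) = C1*exp(-4*li(a)/7)


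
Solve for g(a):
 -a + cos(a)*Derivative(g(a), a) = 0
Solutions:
 g(a) = C1 + Integral(a/cos(a), a)


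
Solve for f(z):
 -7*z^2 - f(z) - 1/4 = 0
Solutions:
 f(z) = -7*z^2 - 1/4


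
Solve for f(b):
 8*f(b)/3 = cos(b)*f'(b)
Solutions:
 f(b) = C1*(sin(b) + 1)^(4/3)/(sin(b) - 1)^(4/3)


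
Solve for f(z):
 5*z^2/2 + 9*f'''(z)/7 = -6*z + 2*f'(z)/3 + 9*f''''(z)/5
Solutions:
 f(z) = C1 + C2*exp(z*(5*5^(2/3)/(7*sqrt(2051) + 318)^(1/3) + 10 + 5^(1/3)*(7*sqrt(2051) + 318)^(1/3))/42)*sin(sqrt(3)*5^(1/3)*z*(-(7*sqrt(2051) + 318)^(1/3) + 5*5^(1/3)/(7*sqrt(2051) + 318)^(1/3))/42) + C3*exp(z*(5*5^(2/3)/(7*sqrt(2051) + 318)^(1/3) + 10 + 5^(1/3)*(7*sqrt(2051) + 318)^(1/3))/42)*cos(sqrt(3)*5^(1/3)*z*(-(7*sqrt(2051) + 318)^(1/3) + 5*5^(1/3)/(7*sqrt(2051) + 318)^(1/3))/42) + C4*exp(z*(-5^(1/3)*(7*sqrt(2051) + 318)^(1/3) - 5*5^(2/3)/(7*sqrt(2051) + 318)^(1/3) + 5)/21) + 5*z^3/4 + 9*z^2/2 + 405*z/28


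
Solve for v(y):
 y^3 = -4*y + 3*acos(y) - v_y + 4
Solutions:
 v(y) = C1 - y^4/4 - 2*y^2 + 3*y*acos(y) + 4*y - 3*sqrt(1 - y^2)


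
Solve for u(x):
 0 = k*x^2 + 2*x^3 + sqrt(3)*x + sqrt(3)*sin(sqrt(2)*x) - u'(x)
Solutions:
 u(x) = C1 + k*x^3/3 + x^4/2 + sqrt(3)*x^2/2 - sqrt(6)*cos(sqrt(2)*x)/2


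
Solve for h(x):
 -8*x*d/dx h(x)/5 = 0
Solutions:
 h(x) = C1


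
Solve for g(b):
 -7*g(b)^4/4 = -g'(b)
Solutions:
 g(b) = 2^(2/3)*(-1/(C1 + 21*b))^(1/3)
 g(b) = (-1/(C1 + 7*b))^(1/3)*(-6^(2/3) - 3*2^(2/3)*3^(1/6)*I)/6
 g(b) = (-1/(C1 + 7*b))^(1/3)*(-6^(2/3) + 3*2^(2/3)*3^(1/6)*I)/6


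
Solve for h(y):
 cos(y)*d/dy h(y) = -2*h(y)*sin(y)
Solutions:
 h(y) = C1*cos(y)^2


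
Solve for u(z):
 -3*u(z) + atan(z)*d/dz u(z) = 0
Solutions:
 u(z) = C1*exp(3*Integral(1/atan(z), z))


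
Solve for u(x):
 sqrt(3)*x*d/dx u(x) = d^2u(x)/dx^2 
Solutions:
 u(x) = C1 + C2*erfi(sqrt(2)*3^(1/4)*x/2)


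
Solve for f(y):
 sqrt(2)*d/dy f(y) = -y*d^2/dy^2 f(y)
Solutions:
 f(y) = C1 + C2*y^(1 - sqrt(2))


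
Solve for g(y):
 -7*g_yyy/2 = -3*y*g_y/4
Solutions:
 g(y) = C1 + Integral(C2*airyai(14^(2/3)*3^(1/3)*y/14) + C3*airybi(14^(2/3)*3^(1/3)*y/14), y)


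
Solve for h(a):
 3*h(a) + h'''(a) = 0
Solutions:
 h(a) = C3*exp(-3^(1/3)*a) + (C1*sin(3^(5/6)*a/2) + C2*cos(3^(5/6)*a/2))*exp(3^(1/3)*a/2)


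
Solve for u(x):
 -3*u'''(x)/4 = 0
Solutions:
 u(x) = C1 + C2*x + C3*x^2


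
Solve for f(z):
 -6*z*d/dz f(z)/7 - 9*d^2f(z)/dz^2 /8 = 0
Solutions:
 f(z) = C1 + C2*erf(2*sqrt(42)*z/21)


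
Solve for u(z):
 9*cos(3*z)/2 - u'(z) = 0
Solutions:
 u(z) = C1 + 3*sin(3*z)/2


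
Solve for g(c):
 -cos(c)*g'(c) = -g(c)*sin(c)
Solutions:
 g(c) = C1/cos(c)


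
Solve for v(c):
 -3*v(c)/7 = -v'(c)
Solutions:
 v(c) = C1*exp(3*c/7)
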